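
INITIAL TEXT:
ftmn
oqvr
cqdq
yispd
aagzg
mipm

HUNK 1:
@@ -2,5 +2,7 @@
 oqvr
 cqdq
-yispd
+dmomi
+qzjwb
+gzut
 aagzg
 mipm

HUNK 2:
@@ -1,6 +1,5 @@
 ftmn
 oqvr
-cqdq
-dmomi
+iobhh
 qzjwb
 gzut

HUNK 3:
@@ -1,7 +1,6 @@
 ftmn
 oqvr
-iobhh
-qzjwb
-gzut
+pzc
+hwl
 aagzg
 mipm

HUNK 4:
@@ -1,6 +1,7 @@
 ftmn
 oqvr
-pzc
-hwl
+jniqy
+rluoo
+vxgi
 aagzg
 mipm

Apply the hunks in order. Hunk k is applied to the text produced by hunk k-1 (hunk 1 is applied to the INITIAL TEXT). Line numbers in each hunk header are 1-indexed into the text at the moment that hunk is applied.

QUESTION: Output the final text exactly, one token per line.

Hunk 1: at line 2 remove [yispd] add [dmomi,qzjwb,gzut] -> 8 lines: ftmn oqvr cqdq dmomi qzjwb gzut aagzg mipm
Hunk 2: at line 1 remove [cqdq,dmomi] add [iobhh] -> 7 lines: ftmn oqvr iobhh qzjwb gzut aagzg mipm
Hunk 3: at line 1 remove [iobhh,qzjwb,gzut] add [pzc,hwl] -> 6 lines: ftmn oqvr pzc hwl aagzg mipm
Hunk 4: at line 1 remove [pzc,hwl] add [jniqy,rluoo,vxgi] -> 7 lines: ftmn oqvr jniqy rluoo vxgi aagzg mipm

Answer: ftmn
oqvr
jniqy
rluoo
vxgi
aagzg
mipm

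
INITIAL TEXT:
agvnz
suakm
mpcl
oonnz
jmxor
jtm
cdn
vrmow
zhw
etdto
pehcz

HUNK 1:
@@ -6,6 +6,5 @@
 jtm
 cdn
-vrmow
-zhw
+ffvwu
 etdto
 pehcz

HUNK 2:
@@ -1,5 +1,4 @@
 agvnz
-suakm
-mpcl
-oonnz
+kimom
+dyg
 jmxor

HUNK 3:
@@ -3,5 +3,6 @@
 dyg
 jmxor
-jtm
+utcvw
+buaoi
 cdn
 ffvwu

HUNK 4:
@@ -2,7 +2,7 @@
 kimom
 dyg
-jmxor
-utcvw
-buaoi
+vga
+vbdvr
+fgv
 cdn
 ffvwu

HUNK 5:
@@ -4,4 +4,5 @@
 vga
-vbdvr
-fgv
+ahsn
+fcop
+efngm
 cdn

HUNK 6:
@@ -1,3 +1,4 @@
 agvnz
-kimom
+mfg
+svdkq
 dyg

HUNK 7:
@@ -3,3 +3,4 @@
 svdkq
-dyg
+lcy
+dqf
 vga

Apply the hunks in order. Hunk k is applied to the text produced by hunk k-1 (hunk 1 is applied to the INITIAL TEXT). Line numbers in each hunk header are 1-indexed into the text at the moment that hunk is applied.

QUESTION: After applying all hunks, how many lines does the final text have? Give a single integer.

Hunk 1: at line 6 remove [vrmow,zhw] add [ffvwu] -> 10 lines: agvnz suakm mpcl oonnz jmxor jtm cdn ffvwu etdto pehcz
Hunk 2: at line 1 remove [suakm,mpcl,oonnz] add [kimom,dyg] -> 9 lines: agvnz kimom dyg jmxor jtm cdn ffvwu etdto pehcz
Hunk 3: at line 3 remove [jtm] add [utcvw,buaoi] -> 10 lines: agvnz kimom dyg jmxor utcvw buaoi cdn ffvwu etdto pehcz
Hunk 4: at line 2 remove [jmxor,utcvw,buaoi] add [vga,vbdvr,fgv] -> 10 lines: agvnz kimom dyg vga vbdvr fgv cdn ffvwu etdto pehcz
Hunk 5: at line 4 remove [vbdvr,fgv] add [ahsn,fcop,efngm] -> 11 lines: agvnz kimom dyg vga ahsn fcop efngm cdn ffvwu etdto pehcz
Hunk 6: at line 1 remove [kimom] add [mfg,svdkq] -> 12 lines: agvnz mfg svdkq dyg vga ahsn fcop efngm cdn ffvwu etdto pehcz
Hunk 7: at line 3 remove [dyg] add [lcy,dqf] -> 13 lines: agvnz mfg svdkq lcy dqf vga ahsn fcop efngm cdn ffvwu etdto pehcz
Final line count: 13

Answer: 13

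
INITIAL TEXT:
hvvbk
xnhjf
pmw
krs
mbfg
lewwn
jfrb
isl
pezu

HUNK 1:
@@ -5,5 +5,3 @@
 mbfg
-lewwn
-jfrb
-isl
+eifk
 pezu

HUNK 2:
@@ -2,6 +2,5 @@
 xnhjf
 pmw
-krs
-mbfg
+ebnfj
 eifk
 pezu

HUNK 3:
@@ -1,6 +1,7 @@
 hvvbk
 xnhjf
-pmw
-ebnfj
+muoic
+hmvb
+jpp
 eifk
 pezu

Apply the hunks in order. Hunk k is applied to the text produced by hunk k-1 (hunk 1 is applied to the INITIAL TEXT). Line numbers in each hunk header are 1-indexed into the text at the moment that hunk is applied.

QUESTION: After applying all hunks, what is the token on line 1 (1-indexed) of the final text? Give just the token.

Answer: hvvbk

Derivation:
Hunk 1: at line 5 remove [lewwn,jfrb,isl] add [eifk] -> 7 lines: hvvbk xnhjf pmw krs mbfg eifk pezu
Hunk 2: at line 2 remove [krs,mbfg] add [ebnfj] -> 6 lines: hvvbk xnhjf pmw ebnfj eifk pezu
Hunk 3: at line 1 remove [pmw,ebnfj] add [muoic,hmvb,jpp] -> 7 lines: hvvbk xnhjf muoic hmvb jpp eifk pezu
Final line 1: hvvbk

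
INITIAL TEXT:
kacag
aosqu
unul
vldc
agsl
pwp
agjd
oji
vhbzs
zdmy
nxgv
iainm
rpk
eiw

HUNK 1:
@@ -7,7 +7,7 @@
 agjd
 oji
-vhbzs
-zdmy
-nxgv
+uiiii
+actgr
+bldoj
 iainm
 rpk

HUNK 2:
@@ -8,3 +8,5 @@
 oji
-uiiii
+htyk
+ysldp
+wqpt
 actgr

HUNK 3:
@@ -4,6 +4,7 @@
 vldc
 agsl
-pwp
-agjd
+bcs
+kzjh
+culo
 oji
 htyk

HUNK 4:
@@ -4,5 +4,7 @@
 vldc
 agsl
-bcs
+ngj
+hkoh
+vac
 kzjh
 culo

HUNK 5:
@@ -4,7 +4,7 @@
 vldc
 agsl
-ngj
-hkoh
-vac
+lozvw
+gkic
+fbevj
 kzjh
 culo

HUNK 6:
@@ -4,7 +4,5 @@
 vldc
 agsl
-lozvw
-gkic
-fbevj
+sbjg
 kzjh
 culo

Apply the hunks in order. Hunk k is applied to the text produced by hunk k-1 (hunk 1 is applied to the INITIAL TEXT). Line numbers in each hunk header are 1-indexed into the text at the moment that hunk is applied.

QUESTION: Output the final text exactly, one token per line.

Hunk 1: at line 7 remove [vhbzs,zdmy,nxgv] add [uiiii,actgr,bldoj] -> 14 lines: kacag aosqu unul vldc agsl pwp agjd oji uiiii actgr bldoj iainm rpk eiw
Hunk 2: at line 8 remove [uiiii] add [htyk,ysldp,wqpt] -> 16 lines: kacag aosqu unul vldc agsl pwp agjd oji htyk ysldp wqpt actgr bldoj iainm rpk eiw
Hunk 3: at line 4 remove [pwp,agjd] add [bcs,kzjh,culo] -> 17 lines: kacag aosqu unul vldc agsl bcs kzjh culo oji htyk ysldp wqpt actgr bldoj iainm rpk eiw
Hunk 4: at line 4 remove [bcs] add [ngj,hkoh,vac] -> 19 lines: kacag aosqu unul vldc agsl ngj hkoh vac kzjh culo oji htyk ysldp wqpt actgr bldoj iainm rpk eiw
Hunk 5: at line 4 remove [ngj,hkoh,vac] add [lozvw,gkic,fbevj] -> 19 lines: kacag aosqu unul vldc agsl lozvw gkic fbevj kzjh culo oji htyk ysldp wqpt actgr bldoj iainm rpk eiw
Hunk 6: at line 4 remove [lozvw,gkic,fbevj] add [sbjg] -> 17 lines: kacag aosqu unul vldc agsl sbjg kzjh culo oji htyk ysldp wqpt actgr bldoj iainm rpk eiw

Answer: kacag
aosqu
unul
vldc
agsl
sbjg
kzjh
culo
oji
htyk
ysldp
wqpt
actgr
bldoj
iainm
rpk
eiw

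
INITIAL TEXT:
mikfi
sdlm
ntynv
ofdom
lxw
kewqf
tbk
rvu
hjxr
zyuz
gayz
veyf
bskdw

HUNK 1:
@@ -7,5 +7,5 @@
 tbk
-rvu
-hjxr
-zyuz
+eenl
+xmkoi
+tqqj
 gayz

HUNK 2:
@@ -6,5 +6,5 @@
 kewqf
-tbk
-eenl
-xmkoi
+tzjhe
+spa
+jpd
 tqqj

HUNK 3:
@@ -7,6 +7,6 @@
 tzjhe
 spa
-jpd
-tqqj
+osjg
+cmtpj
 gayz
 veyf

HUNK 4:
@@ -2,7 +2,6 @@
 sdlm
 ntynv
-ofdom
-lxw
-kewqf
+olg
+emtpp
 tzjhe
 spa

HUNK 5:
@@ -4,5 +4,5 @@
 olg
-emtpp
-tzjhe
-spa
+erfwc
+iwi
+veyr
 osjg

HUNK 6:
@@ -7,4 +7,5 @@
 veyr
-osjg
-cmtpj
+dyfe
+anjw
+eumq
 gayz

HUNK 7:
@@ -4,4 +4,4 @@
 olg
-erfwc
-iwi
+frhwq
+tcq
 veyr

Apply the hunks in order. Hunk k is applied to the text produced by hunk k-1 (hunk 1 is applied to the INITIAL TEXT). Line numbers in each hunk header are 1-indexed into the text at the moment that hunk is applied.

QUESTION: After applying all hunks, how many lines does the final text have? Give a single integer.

Answer: 13

Derivation:
Hunk 1: at line 7 remove [rvu,hjxr,zyuz] add [eenl,xmkoi,tqqj] -> 13 lines: mikfi sdlm ntynv ofdom lxw kewqf tbk eenl xmkoi tqqj gayz veyf bskdw
Hunk 2: at line 6 remove [tbk,eenl,xmkoi] add [tzjhe,spa,jpd] -> 13 lines: mikfi sdlm ntynv ofdom lxw kewqf tzjhe spa jpd tqqj gayz veyf bskdw
Hunk 3: at line 7 remove [jpd,tqqj] add [osjg,cmtpj] -> 13 lines: mikfi sdlm ntynv ofdom lxw kewqf tzjhe spa osjg cmtpj gayz veyf bskdw
Hunk 4: at line 2 remove [ofdom,lxw,kewqf] add [olg,emtpp] -> 12 lines: mikfi sdlm ntynv olg emtpp tzjhe spa osjg cmtpj gayz veyf bskdw
Hunk 5: at line 4 remove [emtpp,tzjhe,spa] add [erfwc,iwi,veyr] -> 12 lines: mikfi sdlm ntynv olg erfwc iwi veyr osjg cmtpj gayz veyf bskdw
Hunk 6: at line 7 remove [osjg,cmtpj] add [dyfe,anjw,eumq] -> 13 lines: mikfi sdlm ntynv olg erfwc iwi veyr dyfe anjw eumq gayz veyf bskdw
Hunk 7: at line 4 remove [erfwc,iwi] add [frhwq,tcq] -> 13 lines: mikfi sdlm ntynv olg frhwq tcq veyr dyfe anjw eumq gayz veyf bskdw
Final line count: 13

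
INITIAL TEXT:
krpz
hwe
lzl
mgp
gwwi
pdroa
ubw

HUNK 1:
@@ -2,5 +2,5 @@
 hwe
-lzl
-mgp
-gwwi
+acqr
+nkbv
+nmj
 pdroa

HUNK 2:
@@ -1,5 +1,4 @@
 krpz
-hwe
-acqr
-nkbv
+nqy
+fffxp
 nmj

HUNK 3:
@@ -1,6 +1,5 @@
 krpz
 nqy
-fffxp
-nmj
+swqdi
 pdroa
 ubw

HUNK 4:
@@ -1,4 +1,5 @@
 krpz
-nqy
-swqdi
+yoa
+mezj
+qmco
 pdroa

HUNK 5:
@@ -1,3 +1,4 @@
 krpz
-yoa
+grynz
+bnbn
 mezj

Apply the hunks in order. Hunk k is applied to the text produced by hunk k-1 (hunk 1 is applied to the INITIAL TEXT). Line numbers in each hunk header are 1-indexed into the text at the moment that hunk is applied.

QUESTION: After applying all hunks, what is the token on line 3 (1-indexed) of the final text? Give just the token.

Hunk 1: at line 2 remove [lzl,mgp,gwwi] add [acqr,nkbv,nmj] -> 7 lines: krpz hwe acqr nkbv nmj pdroa ubw
Hunk 2: at line 1 remove [hwe,acqr,nkbv] add [nqy,fffxp] -> 6 lines: krpz nqy fffxp nmj pdroa ubw
Hunk 3: at line 1 remove [fffxp,nmj] add [swqdi] -> 5 lines: krpz nqy swqdi pdroa ubw
Hunk 4: at line 1 remove [nqy,swqdi] add [yoa,mezj,qmco] -> 6 lines: krpz yoa mezj qmco pdroa ubw
Hunk 5: at line 1 remove [yoa] add [grynz,bnbn] -> 7 lines: krpz grynz bnbn mezj qmco pdroa ubw
Final line 3: bnbn

Answer: bnbn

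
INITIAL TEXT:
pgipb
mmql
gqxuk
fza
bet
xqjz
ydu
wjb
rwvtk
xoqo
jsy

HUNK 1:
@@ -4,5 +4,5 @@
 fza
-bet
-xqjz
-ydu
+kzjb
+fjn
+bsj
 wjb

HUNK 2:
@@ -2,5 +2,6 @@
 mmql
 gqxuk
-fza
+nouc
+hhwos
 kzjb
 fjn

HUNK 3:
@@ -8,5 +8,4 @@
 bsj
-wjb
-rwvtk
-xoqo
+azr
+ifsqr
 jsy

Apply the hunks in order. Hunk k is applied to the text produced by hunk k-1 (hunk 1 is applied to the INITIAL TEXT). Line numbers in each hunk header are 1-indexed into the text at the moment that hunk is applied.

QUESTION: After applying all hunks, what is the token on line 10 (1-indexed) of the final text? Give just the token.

Hunk 1: at line 4 remove [bet,xqjz,ydu] add [kzjb,fjn,bsj] -> 11 lines: pgipb mmql gqxuk fza kzjb fjn bsj wjb rwvtk xoqo jsy
Hunk 2: at line 2 remove [fza] add [nouc,hhwos] -> 12 lines: pgipb mmql gqxuk nouc hhwos kzjb fjn bsj wjb rwvtk xoqo jsy
Hunk 3: at line 8 remove [wjb,rwvtk,xoqo] add [azr,ifsqr] -> 11 lines: pgipb mmql gqxuk nouc hhwos kzjb fjn bsj azr ifsqr jsy
Final line 10: ifsqr

Answer: ifsqr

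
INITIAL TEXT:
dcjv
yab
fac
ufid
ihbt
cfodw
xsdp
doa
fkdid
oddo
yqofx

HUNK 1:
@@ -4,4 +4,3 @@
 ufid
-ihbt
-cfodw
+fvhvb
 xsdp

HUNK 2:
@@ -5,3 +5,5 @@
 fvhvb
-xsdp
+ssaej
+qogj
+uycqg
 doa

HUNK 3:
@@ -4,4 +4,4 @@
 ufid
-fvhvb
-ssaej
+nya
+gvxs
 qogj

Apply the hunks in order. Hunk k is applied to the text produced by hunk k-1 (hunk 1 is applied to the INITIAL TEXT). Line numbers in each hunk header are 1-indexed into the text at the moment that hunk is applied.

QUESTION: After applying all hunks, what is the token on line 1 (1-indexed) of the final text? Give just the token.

Hunk 1: at line 4 remove [ihbt,cfodw] add [fvhvb] -> 10 lines: dcjv yab fac ufid fvhvb xsdp doa fkdid oddo yqofx
Hunk 2: at line 5 remove [xsdp] add [ssaej,qogj,uycqg] -> 12 lines: dcjv yab fac ufid fvhvb ssaej qogj uycqg doa fkdid oddo yqofx
Hunk 3: at line 4 remove [fvhvb,ssaej] add [nya,gvxs] -> 12 lines: dcjv yab fac ufid nya gvxs qogj uycqg doa fkdid oddo yqofx
Final line 1: dcjv

Answer: dcjv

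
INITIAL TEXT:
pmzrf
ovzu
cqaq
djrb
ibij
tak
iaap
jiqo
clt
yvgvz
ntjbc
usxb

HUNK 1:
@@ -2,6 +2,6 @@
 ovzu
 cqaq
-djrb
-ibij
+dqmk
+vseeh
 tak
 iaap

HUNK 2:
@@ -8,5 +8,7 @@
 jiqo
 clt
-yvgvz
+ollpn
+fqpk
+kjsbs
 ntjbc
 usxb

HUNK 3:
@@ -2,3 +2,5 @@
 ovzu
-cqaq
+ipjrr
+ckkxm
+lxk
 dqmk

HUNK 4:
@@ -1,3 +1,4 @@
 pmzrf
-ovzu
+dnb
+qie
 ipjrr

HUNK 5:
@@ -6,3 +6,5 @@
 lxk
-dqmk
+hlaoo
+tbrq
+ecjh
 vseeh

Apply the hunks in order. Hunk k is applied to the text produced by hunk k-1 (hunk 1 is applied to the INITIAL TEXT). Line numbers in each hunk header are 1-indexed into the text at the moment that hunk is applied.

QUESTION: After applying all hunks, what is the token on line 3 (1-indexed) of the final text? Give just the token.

Answer: qie

Derivation:
Hunk 1: at line 2 remove [djrb,ibij] add [dqmk,vseeh] -> 12 lines: pmzrf ovzu cqaq dqmk vseeh tak iaap jiqo clt yvgvz ntjbc usxb
Hunk 2: at line 8 remove [yvgvz] add [ollpn,fqpk,kjsbs] -> 14 lines: pmzrf ovzu cqaq dqmk vseeh tak iaap jiqo clt ollpn fqpk kjsbs ntjbc usxb
Hunk 3: at line 2 remove [cqaq] add [ipjrr,ckkxm,lxk] -> 16 lines: pmzrf ovzu ipjrr ckkxm lxk dqmk vseeh tak iaap jiqo clt ollpn fqpk kjsbs ntjbc usxb
Hunk 4: at line 1 remove [ovzu] add [dnb,qie] -> 17 lines: pmzrf dnb qie ipjrr ckkxm lxk dqmk vseeh tak iaap jiqo clt ollpn fqpk kjsbs ntjbc usxb
Hunk 5: at line 6 remove [dqmk] add [hlaoo,tbrq,ecjh] -> 19 lines: pmzrf dnb qie ipjrr ckkxm lxk hlaoo tbrq ecjh vseeh tak iaap jiqo clt ollpn fqpk kjsbs ntjbc usxb
Final line 3: qie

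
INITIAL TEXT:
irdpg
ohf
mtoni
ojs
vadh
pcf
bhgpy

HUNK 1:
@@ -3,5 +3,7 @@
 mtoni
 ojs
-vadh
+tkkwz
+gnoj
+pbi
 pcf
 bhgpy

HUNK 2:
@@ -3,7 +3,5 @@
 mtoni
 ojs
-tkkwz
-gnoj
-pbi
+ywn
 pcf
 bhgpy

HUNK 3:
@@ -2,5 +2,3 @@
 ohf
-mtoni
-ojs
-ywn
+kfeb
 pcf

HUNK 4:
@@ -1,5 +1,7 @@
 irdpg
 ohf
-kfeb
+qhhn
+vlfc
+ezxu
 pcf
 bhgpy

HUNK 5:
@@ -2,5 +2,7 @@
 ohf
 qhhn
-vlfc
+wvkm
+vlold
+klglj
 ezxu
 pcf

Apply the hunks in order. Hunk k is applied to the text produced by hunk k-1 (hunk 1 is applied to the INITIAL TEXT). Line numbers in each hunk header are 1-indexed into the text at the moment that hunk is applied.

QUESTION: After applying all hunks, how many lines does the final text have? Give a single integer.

Answer: 9

Derivation:
Hunk 1: at line 3 remove [vadh] add [tkkwz,gnoj,pbi] -> 9 lines: irdpg ohf mtoni ojs tkkwz gnoj pbi pcf bhgpy
Hunk 2: at line 3 remove [tkkwz,gnoj,pbi] add [ywn] -> 7 lines: irdpg ohf mtoni ojs ywn pcf bhgpy
Hunk 3: at line 2 remove [mtoni,ojs,ywn] add [kfeb] -> 5 lines: irdpg ohf kfeb pcf bhgpy
Hunk 4: at line 1 remove [kfeb] add [qhhn,vlfc,ezxu] -> 7 lines: irdpg ohf qhhn vlfc ezxu pcf bhgpy
Hunk 5: at line 2 remove [vlfc] add [wvkm,vlold,klglj] -> 9 lines: irdpg ohf qhhn wvkm vlold klglj ezxu pcf bhgpy
Final line count: 9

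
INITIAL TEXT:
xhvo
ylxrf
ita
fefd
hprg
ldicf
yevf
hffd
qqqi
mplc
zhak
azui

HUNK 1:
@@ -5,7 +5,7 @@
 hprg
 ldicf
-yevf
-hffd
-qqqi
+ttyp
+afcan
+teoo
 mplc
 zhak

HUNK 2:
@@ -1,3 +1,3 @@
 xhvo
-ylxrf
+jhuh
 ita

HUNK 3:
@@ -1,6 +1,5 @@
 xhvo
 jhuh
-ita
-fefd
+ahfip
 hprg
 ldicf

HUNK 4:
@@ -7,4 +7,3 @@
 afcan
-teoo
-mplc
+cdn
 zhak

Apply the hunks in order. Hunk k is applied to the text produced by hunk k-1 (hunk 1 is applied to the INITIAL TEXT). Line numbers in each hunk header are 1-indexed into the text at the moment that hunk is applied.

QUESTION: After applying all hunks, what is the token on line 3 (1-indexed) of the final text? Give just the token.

Hunk 1: at line 5 remove [yevf,hffd,qqqi] add [ttyp,afcan,teoo] -> 12 lines: xhvo ylxrf ita fefd hprg ldicf ttyp afcan teoo mplc zhak azui
Hunk 2: at line 1 remove [ylxrf] add [jhuh] -> 12 lines: xhvo jhuh ita fefd hprg ldicf ttyp afcan teoo mplc zhak azui
Hunk 3: at line 1 remove [ita,fefd] add [ahfip] -> 11 lines: xhvo jhuh ahfip hprg ldicf ttyp afcan teoo mplc zhak azui
Hunk 4: at line 7 remove [teoo,mplc] add [cdn] -> 10 lines: xhvo jhuh ahfip hprg ldicf ttyp afcan cdn zhak azui
Final line 3: ahfip

Answer: ahfip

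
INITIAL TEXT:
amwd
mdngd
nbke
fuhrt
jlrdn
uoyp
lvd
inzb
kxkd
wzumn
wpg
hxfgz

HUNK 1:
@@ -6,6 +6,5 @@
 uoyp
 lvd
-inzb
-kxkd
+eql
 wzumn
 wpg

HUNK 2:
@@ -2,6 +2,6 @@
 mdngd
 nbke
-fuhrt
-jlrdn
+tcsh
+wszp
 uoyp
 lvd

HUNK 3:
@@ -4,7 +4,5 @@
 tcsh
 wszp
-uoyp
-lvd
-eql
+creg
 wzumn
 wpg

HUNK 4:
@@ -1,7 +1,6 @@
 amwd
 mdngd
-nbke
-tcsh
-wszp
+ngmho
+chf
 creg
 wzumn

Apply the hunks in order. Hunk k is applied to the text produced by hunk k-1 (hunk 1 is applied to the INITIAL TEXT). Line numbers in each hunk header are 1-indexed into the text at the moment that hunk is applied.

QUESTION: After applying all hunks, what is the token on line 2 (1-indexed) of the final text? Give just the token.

Hunk 1: at line 6 remove [inzb,kxkd] add [eql] -> 11 lines: amwd mdngd nbke fuhrt jlrdn uoyp lvd eql wzumn wpg hxfgz
Hunk 2: at line 2 remove [fuhrt,jlrdn] add [tcsh,wszp] -> 11 lines: amwd mdngd nbke tcsh wszp uoyp lvd eql wzumn wpg hxfgz
Hunk 3: at line 4 remove [uoyp,lvd,eql] add [creg] -> 9 lines: amwd mdngd nbke tcsh wszp creg wzumn wpg hxfgz
Hunk 4: at line 1 remove [nbke,tcsh,wszp] add [ngmho,chf] -> 8 lines: amwd mdngd ngmho chf creg wzumn wpg hxfgz
Final line 2: mdngd

Answer: mdngd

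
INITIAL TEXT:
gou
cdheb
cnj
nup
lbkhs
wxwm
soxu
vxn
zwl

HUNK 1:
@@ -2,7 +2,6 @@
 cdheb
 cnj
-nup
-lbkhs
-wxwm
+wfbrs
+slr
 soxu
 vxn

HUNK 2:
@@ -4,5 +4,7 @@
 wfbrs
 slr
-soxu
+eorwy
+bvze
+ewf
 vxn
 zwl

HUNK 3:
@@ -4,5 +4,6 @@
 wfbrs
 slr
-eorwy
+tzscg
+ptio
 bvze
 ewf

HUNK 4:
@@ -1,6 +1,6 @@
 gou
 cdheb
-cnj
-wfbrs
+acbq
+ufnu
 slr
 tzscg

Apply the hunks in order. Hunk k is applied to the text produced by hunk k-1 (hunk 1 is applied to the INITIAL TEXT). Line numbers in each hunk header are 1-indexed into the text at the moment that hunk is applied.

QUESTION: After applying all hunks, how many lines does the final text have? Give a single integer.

Answer: 11

Derivation:
Hunk 1: at line 2 remove [nup,lbkhs,wxwm] add [wfbrs,slr] -> 8 lines: gou cdheb cnj wfbrs slr soxu vxn zwl
Hunk 2: at line 4 remove [soxu] add [eorwy,bvze,ewf] -> 10 lines: gou cdheb cnj wfbrs slr eorwy bvze ewf vxn zwl
Hunk 3: at line 4 remove [eorwy] add [tzscg,ptio] -> 11 lines: gou cdheb cnj wfbrs slr tzscg ptio bvze ewf vxn zwl
Hunk 4: at line 1 remove [cnj,wfbrs] add [acbq,ufnu] -> 11 lines: gou cdheb acbq ufnu slr tzscg ptio bvze ewf vxn zwl
Final line count: 11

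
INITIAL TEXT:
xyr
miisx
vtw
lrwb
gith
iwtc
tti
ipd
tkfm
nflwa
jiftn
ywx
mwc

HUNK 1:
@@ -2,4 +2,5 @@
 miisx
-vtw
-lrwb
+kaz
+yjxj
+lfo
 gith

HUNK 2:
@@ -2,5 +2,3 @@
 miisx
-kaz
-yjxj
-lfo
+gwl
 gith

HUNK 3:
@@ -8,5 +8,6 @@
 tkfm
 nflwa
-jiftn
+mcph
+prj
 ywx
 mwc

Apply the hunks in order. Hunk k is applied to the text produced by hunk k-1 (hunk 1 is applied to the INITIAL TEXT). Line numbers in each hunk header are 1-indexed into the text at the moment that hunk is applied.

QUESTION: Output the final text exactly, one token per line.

Hunk 1: at line 2 remove [vtw,lrwb] add [kaz,yjxj,lfo] -> 14 lines: xyr miisx kaz yjxj lfo gith iwtc tti ipd tkfm nflwa jiftn ywx mwc
Hunk 2: at line 2 remove [kaz,yjxj,lfo] add [gwl] -> 12 lines: xyr miisx gwl gith iwtc tti ipd tkfm nflwa jiftn ywx mwc
Hunk 3: at line 8 remove [jiftn] add [mcph,prj] -> 13 lines: xyr miisx gwl gith iwtc tti ipd tkfm nflwa mcph prj ywx mwc

Answer: xyr
miisx
gwl
gith
iwtc
tti
ipd
tkfm
nflwa
mcph
prj
ywx
mwc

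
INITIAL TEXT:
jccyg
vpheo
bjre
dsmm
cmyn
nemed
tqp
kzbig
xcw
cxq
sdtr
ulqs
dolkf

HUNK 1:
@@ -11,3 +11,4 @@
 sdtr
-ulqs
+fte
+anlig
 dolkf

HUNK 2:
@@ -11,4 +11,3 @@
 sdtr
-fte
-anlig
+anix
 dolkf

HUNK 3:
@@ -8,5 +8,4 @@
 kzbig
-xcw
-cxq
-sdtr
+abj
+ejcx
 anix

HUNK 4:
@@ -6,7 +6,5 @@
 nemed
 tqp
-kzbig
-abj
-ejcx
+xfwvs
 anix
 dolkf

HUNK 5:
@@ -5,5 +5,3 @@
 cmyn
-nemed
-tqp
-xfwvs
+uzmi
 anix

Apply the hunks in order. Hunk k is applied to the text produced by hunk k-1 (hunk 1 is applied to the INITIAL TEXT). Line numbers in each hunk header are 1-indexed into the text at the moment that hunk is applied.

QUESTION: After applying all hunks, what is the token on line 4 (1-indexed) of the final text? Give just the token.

Hunk 1: at line 11 remove [ulqs] add [fte,anlig] -> 14 lines: jccyg vpheo bjre dsmm cmyn nemed tqp kzbig xcw cxq sdtr fte anlig dolkf
Hunk 2: at line 11 remove [fte,anlig] add [anix] -> 13 lines: jccyg vpheo bjre dsmm cmyn nemed tqp kzbig xcw cxq sdtr anix dolkf
Hunk 3: at line 8 remove [xcw,cxq,sdtr] add [abj,ejcx] -> 12 lines: jccyg vpheo bjre dsmm cmyn nemed tqp kzbig abj ejcx anix dolkf
Hunk 4: at line 6 remove [kzbig,abj,ejcx] add [xfwvs] -> 10 lines: jccyg vpheo bjre dsmm cmyn nemed tqp xfwvs anix dolkf
Hunk 5: at line 5 remove [nemed,tqp,xfwvs] add [uzmi] -> 8 lines: jccyg vpheo bjre dsmm cmyn uzmi anix dolkf
Final line 4: dsmm

Answer: dsmm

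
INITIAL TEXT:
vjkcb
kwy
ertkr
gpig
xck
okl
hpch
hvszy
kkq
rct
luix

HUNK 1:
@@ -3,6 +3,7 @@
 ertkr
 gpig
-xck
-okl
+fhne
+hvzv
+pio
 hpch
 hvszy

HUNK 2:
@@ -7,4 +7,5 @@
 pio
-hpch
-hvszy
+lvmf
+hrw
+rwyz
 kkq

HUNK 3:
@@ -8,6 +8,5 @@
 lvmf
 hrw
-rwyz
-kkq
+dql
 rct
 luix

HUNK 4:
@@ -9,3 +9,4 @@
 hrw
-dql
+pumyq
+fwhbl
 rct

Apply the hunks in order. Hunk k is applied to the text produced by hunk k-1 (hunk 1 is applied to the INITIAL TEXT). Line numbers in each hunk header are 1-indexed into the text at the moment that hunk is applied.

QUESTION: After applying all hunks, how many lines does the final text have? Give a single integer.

Hunk 1: at line 3 remove [xck,okl] add [fhne,hvzv,pio] -> 12 lines: vjkcb kwy ertkr gpig fhne hvzv pio hpch hvszy kkq rct luix
Hunk 2: at line 7 remove [hpch,hvszy] add [lvmf,hrw,rwyz] -> 13 lines: vjkcb kwy ertkr gpig fhne hvzv pio lvmf hrw rwyz kkq rct luix
Hunk 3: at line 8 remove [rwyz,kkq] add [dql] -> 12 lines: vjkcb kwy ertkr gpig fhne hvzv pio lvmf hrw dql rct luix
Hunk 4: at line 9 remove [dql] add [pumyq,fwhbl] -> 13 lines: vjkcb kwy ertkr gpig fhne hvzv pio lvmf hrw pumyq fwhbl rct luix
Final line count: 13

Answer: 13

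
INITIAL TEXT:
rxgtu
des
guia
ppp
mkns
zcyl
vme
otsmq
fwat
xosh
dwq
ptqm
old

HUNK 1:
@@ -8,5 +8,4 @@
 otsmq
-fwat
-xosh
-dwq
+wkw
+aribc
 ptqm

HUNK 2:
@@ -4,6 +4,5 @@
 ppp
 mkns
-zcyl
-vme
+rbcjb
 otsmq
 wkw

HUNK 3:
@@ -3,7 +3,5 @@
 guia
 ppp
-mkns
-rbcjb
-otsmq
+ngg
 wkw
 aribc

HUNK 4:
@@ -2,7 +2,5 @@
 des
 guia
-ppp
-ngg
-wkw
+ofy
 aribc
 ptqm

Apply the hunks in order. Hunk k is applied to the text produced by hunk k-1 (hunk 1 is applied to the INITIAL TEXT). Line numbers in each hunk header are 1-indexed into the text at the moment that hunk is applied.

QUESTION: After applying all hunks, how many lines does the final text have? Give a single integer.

Answer: 7

Derivation:
Hunk 1: at line 8 remove [fwat,xosh,dwq] add [wkw,aribc] -> 12 lines: rxgtu des guia ppp mkns zcyl vme otsmq wkw aribc ptqm old
Hunk 2: at line 4 remove [zcyl,vme] add [rbcjb] -> 11 lines: rxgtu des guia ppp mkns rbcjb otsmq wkw aribc ptqm old
Hunk 3: at line 3 remove [mkns,rbcjb,otsmq] add [ngg] -> 9 lines: rxgtu des guia ppp ngg wkw aribc ptqm old
Hunk 4: at line 2 remove [ppp,ngg,wkw] add [ofy] -> 7 lines: rxgtu des guia ofy aribc ptqm old
Final line count: 7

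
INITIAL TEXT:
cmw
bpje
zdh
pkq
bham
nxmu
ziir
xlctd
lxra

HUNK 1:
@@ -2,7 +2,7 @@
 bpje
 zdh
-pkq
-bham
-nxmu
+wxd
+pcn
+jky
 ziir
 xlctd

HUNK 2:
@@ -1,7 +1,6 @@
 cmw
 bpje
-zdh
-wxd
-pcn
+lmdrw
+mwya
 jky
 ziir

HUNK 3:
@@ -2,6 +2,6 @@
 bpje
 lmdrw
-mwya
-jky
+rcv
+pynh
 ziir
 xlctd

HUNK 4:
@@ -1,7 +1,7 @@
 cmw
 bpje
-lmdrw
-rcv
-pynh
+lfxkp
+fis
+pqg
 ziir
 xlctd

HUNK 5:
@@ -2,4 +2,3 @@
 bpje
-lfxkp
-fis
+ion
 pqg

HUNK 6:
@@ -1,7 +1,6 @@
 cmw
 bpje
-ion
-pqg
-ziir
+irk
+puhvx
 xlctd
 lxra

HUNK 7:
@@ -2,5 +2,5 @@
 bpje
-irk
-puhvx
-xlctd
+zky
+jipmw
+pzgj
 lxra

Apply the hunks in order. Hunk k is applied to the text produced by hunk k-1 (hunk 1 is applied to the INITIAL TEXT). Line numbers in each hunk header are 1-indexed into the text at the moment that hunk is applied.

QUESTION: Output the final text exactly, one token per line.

Hunk 1: at line 2 remove [pkq,bham,nxmu] add [wxd,pcn,jky] -> 9 lines: cmw bpje zdh wxd pcn jky ziir xlctd lxra
Hunk 2: at line 1 remove [zdh,wxd,pcn] add [lmdrw,mwya] -> 8 lines: cmw bpje lmdrw mwya jky ziir xlctd lxra
Hunk 3: at line 2 remove [mwya,jky] add [rcv,pynh] -> 8 lines: cmw bpje lmdrw rcv pynh ziir xlctd lxra
Hunk 4: at line 1 remove [lmdrw,rcv,pynh] add [lfxkp,fis,pqg] -> 8 lines: cmw bpje lfxkp fis pqg ziir xlctd lxra
Hunk 5: at line 2 remove [lfxkp,fis] add [ion] -> 7 lines: cmw bpje ion pqg ziir xlctd lxra
Hunk 6: at line 1 remove [ion,pqg,ziir] add [irk,puhvx] -> 6 lines: cmw bpje irk puhvx xlctd lxra
Hunk 7: at line 2 remove [irk,puhvx,xlctd] add [zky,jipmw,pzgj] -> 6 lines: cmw bpje zky jipmw pzgj lxra

Answer: cmw
bpje
zky
jipmw
pzgj
lxra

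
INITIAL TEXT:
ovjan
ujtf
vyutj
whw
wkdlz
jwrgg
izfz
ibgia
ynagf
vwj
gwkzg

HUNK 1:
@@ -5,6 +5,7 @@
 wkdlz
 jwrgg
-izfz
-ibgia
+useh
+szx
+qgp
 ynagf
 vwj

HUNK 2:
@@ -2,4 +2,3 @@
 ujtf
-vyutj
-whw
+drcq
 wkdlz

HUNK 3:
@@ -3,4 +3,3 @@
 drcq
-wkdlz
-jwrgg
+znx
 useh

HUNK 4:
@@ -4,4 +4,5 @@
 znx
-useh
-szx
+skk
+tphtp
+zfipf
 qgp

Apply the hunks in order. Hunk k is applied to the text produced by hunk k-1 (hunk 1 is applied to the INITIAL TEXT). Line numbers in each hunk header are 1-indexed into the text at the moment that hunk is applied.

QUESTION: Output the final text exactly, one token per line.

Answer: ovjan
ujtf
drcq
znx
skk
tphtp
zfipf
qgp
ynagf
vwj
gwkzg

Derivation:
Hunk 1: at line 5 remove [izfz,ibgia] add [useh,szx,qgp] -> 12 lines: ovjan ujtf vyutj whw wkdlz jwrgg useh szx qgp ynagf vwj gwkzg
Hunk 2: at line 2 remove [vyutj,whw] add [drcq] -> 11 lines: ovjan ujtf drcq wkdlz jwrgg useh szx qgp ynagf vwj gwkzg
Hunk 3: at line 3 remove [wkdlz,jwrgg] add [znx] -> 10 lines: ovjan ujtf drcq znx useh szx qgp ynagf vwj gwkzg
Hunk 4: at line 4 remove [useh,szx] add [skk,tphtp,zfipf] -> 11 lines: ovjan ujtf drcq znx skk tphtp zfipf qgp ynagf vwj gwkzg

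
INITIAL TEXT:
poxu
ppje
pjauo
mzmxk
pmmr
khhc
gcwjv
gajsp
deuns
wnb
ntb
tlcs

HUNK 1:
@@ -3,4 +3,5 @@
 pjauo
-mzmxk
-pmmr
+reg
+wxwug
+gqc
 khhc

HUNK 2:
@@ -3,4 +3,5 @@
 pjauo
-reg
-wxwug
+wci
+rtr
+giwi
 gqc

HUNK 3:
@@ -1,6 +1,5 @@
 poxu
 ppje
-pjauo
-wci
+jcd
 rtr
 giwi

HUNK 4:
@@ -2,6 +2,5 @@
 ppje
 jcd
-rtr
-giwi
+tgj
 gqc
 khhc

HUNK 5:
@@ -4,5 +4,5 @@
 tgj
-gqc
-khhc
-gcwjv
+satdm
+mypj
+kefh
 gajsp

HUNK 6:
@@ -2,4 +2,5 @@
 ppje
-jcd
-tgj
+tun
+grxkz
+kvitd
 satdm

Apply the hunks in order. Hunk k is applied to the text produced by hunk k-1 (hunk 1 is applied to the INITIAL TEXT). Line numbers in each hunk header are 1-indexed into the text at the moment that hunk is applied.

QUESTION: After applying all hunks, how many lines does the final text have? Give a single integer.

Hunk 1: at line 3 remove [mzmxk,pmmr] add [reg,wxwug,gqc] -> 13 lines: poxu ppje pjauo reg wxwug gqc khhc gcwjv gajsp deuns wnb ntb tlcs
Hunk 2: at line 3 remove [reg,wxwug] add [wci,rtr,giwi] -> 14 lines: poxu ppje pjauo wci rtr giwi gqc khhc gcwjv gajsp deuns wnb ntb tlcs
Hunk 3: at line 1 remove [pjauo,wci] add [jcd] -> 13 lines: poxu ppje jcd rtr giwi gqc khhc gcwjv gajsp deuns wnb ntb tlcs
Hunk 4: at line 2 remove [rtr,giwi] add [tgj] -> 12 lines: poxu ppje jcd tgj gqc khhc gcwjv gajsp deuns wnb ntb tlcs
Hunk 5: at line 4 remove [gqc,khhc,gcwjv] add [satdm,mypj,kefh] -> 12 lines: poxu ppje jcd tgj satdm mypj kefh gajsp deuns wnb ntb tlcs
Hunk 6: at line 2 remove [jcd,tgj] add [tun,grxkz,kvitd] -> 13 lines: poxu ppje tun grxkz kvitd satdm mypj kefh gajsp deuns wnb ntb tlcs
Final line count: 13

Answer: 13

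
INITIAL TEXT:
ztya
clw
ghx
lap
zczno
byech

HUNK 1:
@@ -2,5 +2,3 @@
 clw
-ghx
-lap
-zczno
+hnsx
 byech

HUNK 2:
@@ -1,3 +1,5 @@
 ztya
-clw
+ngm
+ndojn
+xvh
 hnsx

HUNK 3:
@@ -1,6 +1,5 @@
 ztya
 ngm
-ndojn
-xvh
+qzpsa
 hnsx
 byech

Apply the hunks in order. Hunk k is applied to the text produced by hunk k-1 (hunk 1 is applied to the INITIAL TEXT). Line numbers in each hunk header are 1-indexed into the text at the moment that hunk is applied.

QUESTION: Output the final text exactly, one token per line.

Hunk 1: at line 2 remove [ghx,lap,zczno] add [hnsx] -> 4 lines: ztya clw hnsx byech
Hunk 2: at line 1 remove [clw] add [ngm,ndojn,xvh] -> 6 lines: ztya ngm ndojn xvh hnsx byech
Hunk 3: at line 1 remove [ndojn,xvh] add [qzpsa] -> 5 lines: ztya ngm qzpsa hnsx byech

Answer: ztya
ngm
qzpsa
hnsx
byech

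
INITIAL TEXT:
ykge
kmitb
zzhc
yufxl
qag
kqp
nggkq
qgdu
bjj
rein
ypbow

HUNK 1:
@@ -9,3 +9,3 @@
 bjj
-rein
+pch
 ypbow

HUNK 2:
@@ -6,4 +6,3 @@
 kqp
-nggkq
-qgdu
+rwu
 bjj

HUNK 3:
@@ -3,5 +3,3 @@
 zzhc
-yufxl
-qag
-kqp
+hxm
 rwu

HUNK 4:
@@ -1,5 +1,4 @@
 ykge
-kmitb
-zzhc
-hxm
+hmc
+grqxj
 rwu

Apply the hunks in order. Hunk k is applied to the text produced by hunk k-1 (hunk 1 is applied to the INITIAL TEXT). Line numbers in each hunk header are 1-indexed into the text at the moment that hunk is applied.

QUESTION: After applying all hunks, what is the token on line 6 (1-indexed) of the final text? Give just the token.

Hunk 1: at line 9 remove [rein] add [pch] -> 11 lines: ykge kmitb zzhc yufxl qag kqp nggkq qgdu bjj pch ypbow
Hunk 2: at line 6 remove [nggkq,qgdu] add [rwu] -> 10 lines: ykge kmitb zzhc yufxl qag kqp rwu bjj pch ypbow
Hunk 3: at line 3 remove [yufxl,qag,kqp] add [hxm] -> 8 lines: ykge kmitb zzhc hxm rwu bjj pch ypbow
Hunk 4: at line 1 remove [kmitb,zzhc,hxm] add [hmc,grqxj] -> 7 lines: ykge hmc grqxj rwu bjj pch ypbow
Final line 6: pch

Answer: pch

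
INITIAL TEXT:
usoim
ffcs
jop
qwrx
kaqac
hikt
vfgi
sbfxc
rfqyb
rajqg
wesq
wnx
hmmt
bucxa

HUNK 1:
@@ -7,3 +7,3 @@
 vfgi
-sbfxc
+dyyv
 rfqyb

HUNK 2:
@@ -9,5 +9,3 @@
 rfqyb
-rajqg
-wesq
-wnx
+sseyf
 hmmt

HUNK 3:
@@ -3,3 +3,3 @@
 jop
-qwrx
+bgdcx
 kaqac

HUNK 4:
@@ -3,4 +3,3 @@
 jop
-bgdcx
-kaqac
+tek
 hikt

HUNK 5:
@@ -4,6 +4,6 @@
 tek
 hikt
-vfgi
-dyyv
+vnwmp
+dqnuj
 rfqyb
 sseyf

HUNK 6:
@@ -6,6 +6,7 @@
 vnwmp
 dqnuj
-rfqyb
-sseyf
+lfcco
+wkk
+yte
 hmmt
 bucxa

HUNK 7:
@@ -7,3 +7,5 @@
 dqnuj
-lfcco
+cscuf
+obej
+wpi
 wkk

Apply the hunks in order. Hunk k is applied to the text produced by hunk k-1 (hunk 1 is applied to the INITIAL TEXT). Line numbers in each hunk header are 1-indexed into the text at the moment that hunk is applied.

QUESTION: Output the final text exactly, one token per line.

Hunk 1: at line 7 remove [sbfxc] add [dyyv] -> 14 lines: usoim ffcs jop qwrx kaqac hikt vfgi dyyv rfqyb rajqg wesq wnx hmmt bucxa
Hunk 2: at line 9 remove [rajqg,wesq,wnx] add [sseyf] -> 12 lines: usoim ffcs jop qwrx kaqac hikt vfgi dyyv rfqyb sseyf hmmt bucxa
Hunk 3: at line 3 remove [qwrx] add [bgdcx] -> 12 lines: usoim ffcs jop bgdcx kaqac hikt vfgi dyyv rfqyb sseyf hmmt bucxa
Hunk 4: at line 3 remove [bgdcx,kaqac] add [tek] -> 11 lines: usoim ffcs jop tek hikt vfgi dyyv rfqyb sseyf hmmt bucxa
Hunk 5: at line 4 remove [vfgi,dyyv] add [vnwmp,dqnuj] -> 11 lines: usoim ffcs jop tek hikt vnwmp dqnuj rfqyb sseyf hmmt bucxa
Hunk 6: at line 6 remove [rfqyb,sseyf] add [lfcco,wkk,yte] -> 12 lines: usoim ffcs jop tek hikt vnwmp dqnuj lfcco wkk yte hmmt bucxa
Hunk 7: at line 7 remove [lfcco] add [cscuf,obej,wpi] -> 14 lines: usoim ffcs jop tek hikt vnwmp dqnuj cscuf obej wpi wkk yte hmmt bucxa

Answer: usoim
ffcs
jop
tek
hikt
vnwmp
dqnuj
cscuf
obej
wpi
wkk
yte
hmmt
bucxa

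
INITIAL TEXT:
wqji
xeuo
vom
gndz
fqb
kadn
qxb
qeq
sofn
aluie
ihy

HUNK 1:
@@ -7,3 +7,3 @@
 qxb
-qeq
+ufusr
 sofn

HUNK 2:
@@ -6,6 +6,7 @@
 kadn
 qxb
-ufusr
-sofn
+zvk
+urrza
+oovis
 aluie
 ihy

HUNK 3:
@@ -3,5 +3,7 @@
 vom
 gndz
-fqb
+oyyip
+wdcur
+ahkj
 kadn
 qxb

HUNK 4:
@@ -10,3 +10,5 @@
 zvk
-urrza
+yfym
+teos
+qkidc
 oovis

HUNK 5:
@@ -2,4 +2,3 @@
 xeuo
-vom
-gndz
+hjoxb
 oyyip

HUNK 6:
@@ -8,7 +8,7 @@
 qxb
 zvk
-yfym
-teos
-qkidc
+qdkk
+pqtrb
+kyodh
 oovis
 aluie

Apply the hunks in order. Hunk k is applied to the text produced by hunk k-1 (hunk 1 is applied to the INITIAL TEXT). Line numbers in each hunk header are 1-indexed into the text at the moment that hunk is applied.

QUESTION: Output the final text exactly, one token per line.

Hunk 1: at line 7 remove [qeq] add [ufusr] -> 11 lines: wqji xeuo vom gndz fqb kadn qxb ufusr sofn aluie ihy
Hunk 2: at line 6 remove [ufusr,sofn] add [zvk,urrza,oovis] -> 12 lines: wqji xeuo vom gndz fqb kadn qxb zvk urrza oovis aluie ihy
Hunk 3: at line 3 remove [fqb] add [oyyip,wdcur,ahkj] -> 14 lines: wqji xeuo vom gndz oyyip wdcur ahkj kadn qxb zvk urrza oovis aluie ihy
Hunk 4: at line 10 remove [urrza] add [yfym,teos,qkidc] -> 16 lines: wqji xeuo vom gndz oyyip wdcur ahkj kadn qxb zvk yfym teos qkidc oovis aluie ihy
Hunk 5: at line 2 remove [vom,gndz] add [hjoxb] -> 15 lines: wqji xeuo hjoxb oyyip wdcur ahkj kadn qxb zvk yfym teos qkidc oovis aluie ihy
Hunk 6: at line 8 remove [yfym,teos,qkidc] add [qdkk,pqtrb,kyodh] -> 15 lines: wqji xeuo hjoxb oyyip wdcur ahkj kadn qxb zvk qdkk pqtrb kyodh oovis aluie ihy

Answer: wqji
xeuo
hjoxb
oyyip
wdcur
ahkj
kadn
qxb
zvk
qdkk
pqtrb
kyodh
oovis
aluie
ihy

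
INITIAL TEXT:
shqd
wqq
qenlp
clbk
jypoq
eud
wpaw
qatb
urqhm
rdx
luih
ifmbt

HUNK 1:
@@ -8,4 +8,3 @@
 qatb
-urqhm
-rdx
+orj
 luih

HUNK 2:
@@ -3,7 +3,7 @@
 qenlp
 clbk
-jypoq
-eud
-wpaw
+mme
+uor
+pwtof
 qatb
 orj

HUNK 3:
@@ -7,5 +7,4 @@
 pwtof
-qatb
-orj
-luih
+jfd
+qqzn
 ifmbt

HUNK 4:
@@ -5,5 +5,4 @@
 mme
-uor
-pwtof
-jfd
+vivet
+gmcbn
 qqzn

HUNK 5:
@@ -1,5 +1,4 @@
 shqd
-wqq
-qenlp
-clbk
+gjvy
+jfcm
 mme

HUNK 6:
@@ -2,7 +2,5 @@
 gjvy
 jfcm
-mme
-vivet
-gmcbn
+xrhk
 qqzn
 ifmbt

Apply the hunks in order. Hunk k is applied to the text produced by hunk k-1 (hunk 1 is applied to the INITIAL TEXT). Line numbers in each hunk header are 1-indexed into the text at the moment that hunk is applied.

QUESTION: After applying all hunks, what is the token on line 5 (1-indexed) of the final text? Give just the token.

Answer: qqzn

Derivation:
Hunk 1: at line 8 remove [urqhm,rdx] add [orj] -> 11 lines: shqd wqq qenlp clbk jypoq eud wpaw qatb orj luih ifmbt
Hunk 2: at line 3 remove [jypoq,eud,wpaw] add [mme,uor,pwtof] -> 11 lines: shqd wqq qenlp clbk mme uor pwtof qatb orj luih ifmbt
Hunk 3: at line 7 remove [qatb,orj,luih] add [jfd,qqzn] -> 10 lines: shqd wqq qenlp clbk mme uor pwtof jfd qqzn ifmbt
Hunk 4: at line 5 remove [uor,pwtof,jfd] add [vivet,gmcbn] -> 9 lines: shqd wqq qenlp clbk mme vivet gmcbn qqzn ifmbt
Hunk 5: at line 1 remove [wqq,qenlp,clbk] add [gjvy,jfcm] -> 8 lines: shqd gjvy jfcm mme vivet gmcbn qqzn ifmbt
Hunk 6: at line 2 remove [mme,vivet,gmcbn] add [xrhk] -> 6 lines: shqd gjvy jfcm xrhk qqzn ifmbt
Final line 5: qqzn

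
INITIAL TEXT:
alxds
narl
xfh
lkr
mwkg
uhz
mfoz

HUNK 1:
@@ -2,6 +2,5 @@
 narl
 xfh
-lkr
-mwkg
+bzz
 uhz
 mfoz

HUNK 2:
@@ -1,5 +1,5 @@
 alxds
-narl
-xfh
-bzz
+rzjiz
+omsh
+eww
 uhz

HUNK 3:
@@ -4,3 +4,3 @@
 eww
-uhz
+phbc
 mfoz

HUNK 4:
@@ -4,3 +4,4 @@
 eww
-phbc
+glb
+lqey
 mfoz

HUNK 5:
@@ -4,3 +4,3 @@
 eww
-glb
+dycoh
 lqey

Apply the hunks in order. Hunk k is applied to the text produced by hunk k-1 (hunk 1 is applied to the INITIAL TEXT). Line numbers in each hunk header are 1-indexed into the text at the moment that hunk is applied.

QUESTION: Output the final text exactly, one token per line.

Answer: alxds
rzjiz
omsh
eww
dycoh
lqey
mfoz

Derivation:
Hunk 1: at line 2 remove [lkr,mwkg] add [bzz] -> 6 lines: alxds narl xfh bzz uhz mfoz
Hunk 2: at line 1 remove [narl,xfh,bzz] add [rzjiz,omsh,eww] -> 6 lines: alxds rzjiz omsh eww uhz mfoz
Hunk 3: at line 4 remove [uhz] add [phbc] -> 6 lines: alxds rzjiz omsh eww phbc mfoz
Hunk 4: at line 4 remove [phbc] add [glb,lqey] -> 7 lines: alxds rzjiz omsh eww glb lqey mfoz
Hunk 5: at line 4 remove [glb] add [dycoh] -> 7 lines: alxds rzjiz omsh eww dycoh lqey mfoz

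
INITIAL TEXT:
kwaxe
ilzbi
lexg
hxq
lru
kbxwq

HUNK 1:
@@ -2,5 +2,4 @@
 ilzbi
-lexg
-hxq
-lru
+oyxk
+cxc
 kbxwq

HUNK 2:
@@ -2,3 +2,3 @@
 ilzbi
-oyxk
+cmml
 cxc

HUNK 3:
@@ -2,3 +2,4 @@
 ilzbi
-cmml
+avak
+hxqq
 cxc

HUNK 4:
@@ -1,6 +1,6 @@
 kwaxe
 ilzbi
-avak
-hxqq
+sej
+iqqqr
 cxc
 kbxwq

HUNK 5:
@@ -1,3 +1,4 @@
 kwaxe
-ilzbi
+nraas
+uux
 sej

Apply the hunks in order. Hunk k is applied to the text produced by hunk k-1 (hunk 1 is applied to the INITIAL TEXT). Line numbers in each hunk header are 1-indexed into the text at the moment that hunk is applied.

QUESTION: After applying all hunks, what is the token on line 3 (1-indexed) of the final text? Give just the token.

Answer: uux

Derivation:
Hunk 1: at line 2 remove [lexg,hxq,lru] add [oyxk,cxc] -> 5 lines: kwaxe ilzbi oyxk cxc kbxwq
Hunk 2: at line 2 remove [oyxk] add [cmml] -> 5 lines: kwaxe ilzbi cmml cxc kbxwq
Hunk 3: at line 2 remove [cmml] add [avak,hxqq] -> 6 lines: kwaxe ilzbi avak hxqq cxc kbxwq
Hunk 4: at line 1 remove [avak,hxqq] add [sej,iqqqr] -> 6 lines: kwaxe ilzbi sej iqqqr cxc kbxwq
Hunk 5: at line 1 remove [ilzbi] add [nraas,uux] -> 7 lines: kwaxe nraas uux sej iqqqr cxc kbxwq
Final line 3: uux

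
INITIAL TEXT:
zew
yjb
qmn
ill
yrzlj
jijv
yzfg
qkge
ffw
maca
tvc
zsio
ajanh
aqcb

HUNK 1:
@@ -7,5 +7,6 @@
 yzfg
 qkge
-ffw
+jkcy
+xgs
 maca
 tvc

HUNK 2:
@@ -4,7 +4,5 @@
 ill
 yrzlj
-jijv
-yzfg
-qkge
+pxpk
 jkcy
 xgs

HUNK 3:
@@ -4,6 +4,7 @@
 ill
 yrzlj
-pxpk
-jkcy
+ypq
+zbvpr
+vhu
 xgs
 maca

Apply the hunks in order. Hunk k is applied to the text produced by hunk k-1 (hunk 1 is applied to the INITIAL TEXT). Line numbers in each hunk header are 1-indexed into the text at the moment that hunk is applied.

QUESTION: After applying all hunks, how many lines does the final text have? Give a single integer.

Hunk 1: at line 7 remove [ffw] add [jkcy,xgs] -> 15 lines: zew yjb qmn ill yrzlj jijv yzfg qkge jkcy xgs maca tvc zsio ajanh aqcb
Hunk 2: at line 4 remove [jijv,yzfg,qkge] add [pxpk] -> 13 lines: zew yjb qmn ill yrzlj pxpk jkcy xgs maca tvc zsio ajanh aqcb
Hunk 3: at line 4 remove [pxpk,jkcy] add [ypq,zbvpr,vhu] -> 14 lines: zew yjb qmn ill yrzlj ypq zbvpr vhu xgs maca tvc zsio ajanh aqcb
Final line count: 14

Answer: 14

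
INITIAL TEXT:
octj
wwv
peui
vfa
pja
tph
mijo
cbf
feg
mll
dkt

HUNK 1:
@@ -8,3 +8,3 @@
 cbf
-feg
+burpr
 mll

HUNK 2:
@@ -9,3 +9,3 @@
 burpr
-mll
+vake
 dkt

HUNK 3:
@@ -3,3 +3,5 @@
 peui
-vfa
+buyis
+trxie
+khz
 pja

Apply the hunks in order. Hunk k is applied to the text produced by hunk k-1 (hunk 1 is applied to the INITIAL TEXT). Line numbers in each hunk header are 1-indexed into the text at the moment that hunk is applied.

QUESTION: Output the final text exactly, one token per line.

Answer: octj
wwv
peui
buyis
trxie
khz
pja
tph
mijo
cbf
burpr
vake
dkt

Derivation:
Hunk 1: at line 8 remove [feg] add [burpr] -> 11 lines: octj wwv peui vfa pja tph mijo cbf burpr mll dkt
Hunk 2: at line 9 remove [mll] add [vake] -> 11 lines: octj wwv peui vfa pja tph mijo cbf burpr vake dkt
Hunk 3: at line 3 remove [vfa] add [buyis,trxie,khz] -> 13 lines: octj wwv peui buyis trxie khz pja tph mijo cbf burpr vake dkt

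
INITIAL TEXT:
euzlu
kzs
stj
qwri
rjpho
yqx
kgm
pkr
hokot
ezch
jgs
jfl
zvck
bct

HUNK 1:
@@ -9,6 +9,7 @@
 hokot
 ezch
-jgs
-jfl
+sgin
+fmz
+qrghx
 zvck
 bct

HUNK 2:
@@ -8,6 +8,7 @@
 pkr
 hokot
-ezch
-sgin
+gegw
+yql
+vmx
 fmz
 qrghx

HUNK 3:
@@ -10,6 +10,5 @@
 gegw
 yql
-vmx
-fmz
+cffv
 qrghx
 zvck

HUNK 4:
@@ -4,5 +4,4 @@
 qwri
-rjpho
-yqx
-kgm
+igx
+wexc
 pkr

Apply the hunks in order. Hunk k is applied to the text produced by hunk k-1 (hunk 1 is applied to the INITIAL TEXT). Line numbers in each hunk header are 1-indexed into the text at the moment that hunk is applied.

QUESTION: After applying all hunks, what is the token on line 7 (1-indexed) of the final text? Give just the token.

Answer: pkr

Derivation:
Hunk 1: at line 9 remove [jgs,jfl] add [sgin,fmz,qrghx] -> 15 lines: euzlu kzs stj qwri rjpho yqx kgm pkr hokot ezch sgin fmz qrghx zvck bct
Hunk 2: at line 8 remove [ezch,sgin] add [gegw,yql,vmx] -> 16 lines: euzlu kzs stj qwri rjpho yqx kgm pkr hokot gegw yql vmx fmz qrghx zvck bct
Hunk 3: at line 10 remove [vmx,fmz] add [cffv] -> 15 lines: euzlu kzs stj qwri rjpho yqx kgm pkr hokot gegw yql cffv qrghx zvck bct
Hunk 4: at line 4 remove [rjpho,yqx,kgm] add [igx,wexc] -> 14 lines: euzlu kzs stj qwri igx wexc pkr hokot gegw yql cffv qrghx zvck bct
Final line 7: pkr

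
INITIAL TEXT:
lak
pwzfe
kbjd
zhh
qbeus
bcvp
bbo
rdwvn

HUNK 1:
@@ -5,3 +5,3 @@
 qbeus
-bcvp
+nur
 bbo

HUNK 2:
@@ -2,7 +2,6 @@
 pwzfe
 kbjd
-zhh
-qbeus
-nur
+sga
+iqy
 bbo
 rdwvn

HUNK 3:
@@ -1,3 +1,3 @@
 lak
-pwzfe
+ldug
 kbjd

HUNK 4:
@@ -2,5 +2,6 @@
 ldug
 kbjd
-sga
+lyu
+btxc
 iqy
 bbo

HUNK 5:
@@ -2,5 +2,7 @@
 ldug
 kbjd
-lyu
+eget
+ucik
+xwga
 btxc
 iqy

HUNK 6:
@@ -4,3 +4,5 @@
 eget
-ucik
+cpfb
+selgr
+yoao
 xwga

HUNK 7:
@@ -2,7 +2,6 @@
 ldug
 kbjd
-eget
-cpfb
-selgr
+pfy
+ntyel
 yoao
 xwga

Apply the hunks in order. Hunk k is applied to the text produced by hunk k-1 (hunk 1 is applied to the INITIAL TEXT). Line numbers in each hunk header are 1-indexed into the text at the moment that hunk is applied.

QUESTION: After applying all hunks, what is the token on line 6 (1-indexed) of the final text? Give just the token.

Hunk 1: at line 5 remove [bcvp] add [nur] -> 8 lines: lak pwzfe kbjd zhh qbeus nur bbo rdwvn
Hunk 2: at line 2 remove [zhh,qbeus,nur] add [sga,iqy] -> 7 lines: lak pwzfe kbjd sga iqy bbo rdwvn
Hunk 3: at line 1 remove [pwzfe] add [ldug] -> 7 lines: lak ldug kbjd sga iqy bbo rdwvn
Hunk 4: at line 2 remove [sga] add [lyu,btxc] -> 8 lines: lak ldug kbjd lyu btxc iqy bbo rdwvn
Hunk 5: at line 2 remove [lyu] add [eget,ucik,xwga] -> 10 lines: lak ldug kbjd eget ucik xwga btxc iqy bbo rdwvn
Hunk 6: at line 4 remove [ucik] add [cpfb,selgr,yoao] -> 12 lines: lak ldug kbjd eget cpfb selgr yoao xwga btxc iqy bbo rdwvn
Hunk 7: at line 2 remove [eget,cpfb,selgr] add [pfy,ntyel] -> 11 lines: lak ldug kbjd pfy ntyel yoao xwga btxc iqy bbo rdwvn
Final line 6: yoao

Answer: yoao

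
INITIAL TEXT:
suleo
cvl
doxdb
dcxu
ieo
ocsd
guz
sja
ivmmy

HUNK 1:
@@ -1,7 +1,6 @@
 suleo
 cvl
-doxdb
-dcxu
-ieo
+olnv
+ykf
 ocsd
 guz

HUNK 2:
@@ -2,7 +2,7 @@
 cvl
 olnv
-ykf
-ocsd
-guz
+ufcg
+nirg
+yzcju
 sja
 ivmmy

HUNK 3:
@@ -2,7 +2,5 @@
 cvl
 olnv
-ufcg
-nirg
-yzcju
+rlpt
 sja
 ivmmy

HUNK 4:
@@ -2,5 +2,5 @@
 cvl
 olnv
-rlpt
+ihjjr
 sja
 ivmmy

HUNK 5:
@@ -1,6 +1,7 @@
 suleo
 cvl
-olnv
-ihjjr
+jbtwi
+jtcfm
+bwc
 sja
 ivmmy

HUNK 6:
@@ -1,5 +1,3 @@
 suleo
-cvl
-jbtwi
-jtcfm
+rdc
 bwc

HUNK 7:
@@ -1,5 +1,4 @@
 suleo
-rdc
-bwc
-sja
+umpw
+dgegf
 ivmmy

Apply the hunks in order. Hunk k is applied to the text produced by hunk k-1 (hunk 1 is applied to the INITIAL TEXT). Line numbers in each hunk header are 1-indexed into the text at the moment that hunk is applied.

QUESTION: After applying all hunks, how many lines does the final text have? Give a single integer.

Hunk 1: at line 1 remove [doxdb,dcxu,ieo] add [olnv,ykf] -> 8 lines: suleo cvl olnv ykf ocsd guz sja ivmmy
Hunk 2: at line 2 remove [ykf,ocsd,guz] add [ufcg,nirg,yzcju] -> 8 lines: suleo cvl olnv ufcg nirg yzcju sja ivmmy
Hunk 3: at line 2 remove [ufcg,nirg,yzcju] add [rlpt] -> 6 lines: suleo cvl olnv rlpt sja ivmmy
Hunk 4: at line 2 remove [rlpt] add [ihjjr] -> 6 lines: suleo cvl olnv ihjjr sja ivmmy
Hunk 5: at line 1 remove [olnv,ihjjr] add [jbtwi,jtcfm,bwc] -> 7 lines: suleo cvl jbtwi jtcfm bwc sja ivmmy
Hunk 6: at line 1 remove [cvl,jbtwi,jtcfm] add [rdc] -> 5 lines: suleo rdc bwc sja ivmmy
Hunk 7: at line 1 remove [rdc,bwc,sja] add [umpw,dgegf] -> 4 lines: suleo umpw dgegf ivmmy
Final line count: 4

Answer: 4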